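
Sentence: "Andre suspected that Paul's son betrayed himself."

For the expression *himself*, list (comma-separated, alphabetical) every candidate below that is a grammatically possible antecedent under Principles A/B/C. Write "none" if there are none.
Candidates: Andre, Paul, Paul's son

Paul's son

*himself* is a reflexive; Principle A requires it to be bound within its binding domain — the clause headed by 'betrayed'.
— Andre: subject of the matrix clause; c-commands the reflexive but lies outside its binding domain — cannot bind it (Principle A).
— Paul: possessor inside the subject DP of the clause headed by 'betrayed'; does not c-command the reflexive — cannot bind it (Principle A).
— Paul's son: subject of the clause headed by 'betrayed'; c-commands the reflexive within its binding domain — allowed (Principle A).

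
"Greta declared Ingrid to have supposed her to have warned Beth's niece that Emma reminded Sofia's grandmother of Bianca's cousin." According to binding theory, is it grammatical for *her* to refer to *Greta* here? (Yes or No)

Yes

*Greta* is an R-expression; Principle C requires it to be free (not bound by any c-commanding expression).
— her: subject of the clause headed by 'warned'; the pronoun does not c-command the R-expression — coreference allowed.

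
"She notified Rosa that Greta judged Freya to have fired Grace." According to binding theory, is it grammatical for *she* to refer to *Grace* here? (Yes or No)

No

*Grace* is an R-expression; Principle C requires it to be free (not bound by any c-commanding expression).
— she: subject of the matrix clause; the pronoun c-commands the R-expression — coreference blocked (Principle C).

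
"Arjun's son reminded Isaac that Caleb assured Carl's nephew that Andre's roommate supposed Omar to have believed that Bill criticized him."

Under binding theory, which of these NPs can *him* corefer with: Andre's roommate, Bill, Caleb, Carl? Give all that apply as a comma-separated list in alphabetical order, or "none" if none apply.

*him* is a pronoun; Principle B requires it to be free in its binding domain — the clause headed by 'criticized'.
— Andre's roommate: subject of the clause headed by 'supposed'; c-commands the pronoun but lies outside its binding domain — allowed.
— Bill: subject of the clause headed by 'criticized'; c-commands the pronoun within its binding domain — blocked (Principle B).
— Caleb: subject of the clause headed by 'assured'; c-commands the pronoun but lies outside its binding domain — allowed.
— Carl: possessor inside the object DP of the clause headed by 'assured'; does not c-command the pronoun — Principle B does not apply; allowed.

Andre's roommate, Caleb, Carl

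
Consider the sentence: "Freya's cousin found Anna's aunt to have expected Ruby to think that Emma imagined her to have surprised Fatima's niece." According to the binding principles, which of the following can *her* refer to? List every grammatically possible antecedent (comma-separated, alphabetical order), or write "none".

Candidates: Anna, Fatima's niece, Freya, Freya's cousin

*her* is a pronoun; Principle B requires it to be free in its binding domain — the clause headed by 'imagined'.
— Anna: possessor inside the subject DP of the clause headed by 'expected'; does not c-command the pronoun — Principle B does not apply; allowed.
— Fatima's niece: object of the clause headed by 'surprised'; is c-commanded by the pronoun; coreference would bind this R-expression — blocked (Principle C).
— Freya: possessor inside the subject DP of the matrix clause; does not c-command the pronoun — Principle B does not apply; allowed.
— Freya's cousin: subject of the matrix clause; c-commands the pronoun but lies outside its binding domain — allowed.

Anna, Freya, Freya's cousin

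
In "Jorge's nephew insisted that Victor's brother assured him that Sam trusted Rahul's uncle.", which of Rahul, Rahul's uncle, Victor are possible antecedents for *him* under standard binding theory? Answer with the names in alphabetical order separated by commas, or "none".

Victor

*him* is a pronoun; Principle B requires it to be free in its binding domain — the clause headed by 'assured'.
— Rahul: possessor inside the object DP of the clause headed by 'trusted'; is c-commanded by the pronoun; coreference would bind this R-expression — blocked (Principle C).
— Rahul's uncle: object of the clause headed by 'trusted'; is c-commanded by the pronoun; coreference would bind this R-expression — blocked (Principle C).
— Victor: possessor inside the subject DP of the clause headed by 'assured'; does not c-command the pronoun — Principle B does not apply; allowed.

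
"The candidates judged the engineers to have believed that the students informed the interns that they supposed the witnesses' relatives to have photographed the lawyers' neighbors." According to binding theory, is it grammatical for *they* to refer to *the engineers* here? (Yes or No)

Yes

*the engineers* is an R-expression; Principle C requires it to be free (not bound by any c-commanding expression).
— they: subject of the clause headed by 'supposed'; the pronoun does not c-command the R-expression — coreference allowed.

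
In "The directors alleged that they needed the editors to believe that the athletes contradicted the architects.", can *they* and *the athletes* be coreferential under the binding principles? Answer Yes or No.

No

*the athletes* is an R-expression; Principle C requires it to be free (not bound by any c-commanding expression).
— they: subject of the clause headed by 'needed'; the pronoun c-commands the R-expression — coreference blocked (Principle C).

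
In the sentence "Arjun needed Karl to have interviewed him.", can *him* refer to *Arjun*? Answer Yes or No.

Yes

*him* is a pronoun; Principle B requires it to be free in its binding domain — the clause headed by 'interviewed'.
— Arjun: subject of the matrix clause; c-commands the pronoun but lies outside its binding domain — allowed.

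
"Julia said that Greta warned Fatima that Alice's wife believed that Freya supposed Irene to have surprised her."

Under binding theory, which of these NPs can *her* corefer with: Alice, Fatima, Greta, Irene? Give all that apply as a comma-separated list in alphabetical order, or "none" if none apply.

*her* is a pronoun; Principle B requires it to be free in its binding domain — the clause headed by 'surprised'.
— Alice: possessor inside the subject DP of the clause headed by 'believed'; does not c-command the pronoun — Principle B does not apply; allowed.
— Fatima: object of the clause headed by 'warned'; c-commands the pronoun but lies outside its binding domain — allowed.
— Greta: subject of the clause headed by 'warned'; c-commands the pronoun but lies outside its binding domain — allowed.
— Irene: subject of the clause headed by 'surprised'; c-commands the pronoun within its binding domain — blocked (Principle B).

Alice, Fatima, Greta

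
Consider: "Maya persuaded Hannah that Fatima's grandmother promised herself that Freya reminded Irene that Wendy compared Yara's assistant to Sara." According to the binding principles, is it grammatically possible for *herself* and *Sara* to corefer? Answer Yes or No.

*herself* is a reflexive; Principle A requires it to be bound within its binding domain — the clause headed by 'promised'.
— Sara: second object of the clause headed by 'compared'; does not c-command the reflexive — cannot bind it (Principle A).

No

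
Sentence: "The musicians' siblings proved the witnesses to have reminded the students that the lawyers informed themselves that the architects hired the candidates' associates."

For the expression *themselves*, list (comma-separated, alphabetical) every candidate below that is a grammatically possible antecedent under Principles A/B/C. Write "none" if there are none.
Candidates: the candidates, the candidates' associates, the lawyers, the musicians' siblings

*themselves* is a reflexive; Principle A requires it to be bound within its binding domain — the clause headed by 'informed'.
— the candidates: possessor inside the object DP of the clause headed by 'hired'; does not c-command the reflexive — cannot bind it (Principle A).
— the candidates' associates: object of the clause headed by 'hired'; does not c-command the reflexive — cannot bind it (Principle A).
— the lawyers: subject of the clause headed by 'informed'; c-commands the reflexive within its binding domain — allowed (Principle A).
— the musicians' siblings: subject of the matrix clause; c-commands the reflexive but lies outside its binding domain — cannot bind it (Principle A).

the lawyers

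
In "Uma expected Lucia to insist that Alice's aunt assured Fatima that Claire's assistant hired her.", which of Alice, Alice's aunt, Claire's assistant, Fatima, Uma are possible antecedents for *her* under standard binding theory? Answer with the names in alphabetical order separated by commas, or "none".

Alice, Alice's aunt, Fatima, Uma

*her* is a pronoun; Principle B requires it to be free in its binding domain — the clause headed by 'hired'.
— Alice: possessor inside the subject DP of the clause headed by 'assured'; does not c-command the pronoun — Principle B does not apply; allowed.
— Alice's aunt: subject of the clause headed by 'assured'; c-commands the pronoun but lies outside its binding domain — allowed.
— Claire's assistant: subject of the clause headed by 'hired'; c-commands the pronoun within its binding domain — blocked (Principle B).
— Fatima: object of the clause headed by 'assured'; c-commands the pronoun but lies outside its binding domain — allowed.
— Uma: subject of the matrix clause; c-commands the pronoun but lies outside its binding domain — allowed.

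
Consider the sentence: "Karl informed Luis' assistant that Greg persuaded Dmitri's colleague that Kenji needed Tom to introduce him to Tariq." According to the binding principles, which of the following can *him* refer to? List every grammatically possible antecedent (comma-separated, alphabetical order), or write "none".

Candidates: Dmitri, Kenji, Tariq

*him* is a pronoun; Principle B requires it to be free in its binding domain — the clause headed by 'introduce'.
— Dmitri: possessor inside the object DP of the clause headed by 'persuaded'; does not c-command the pronoun — Principle B does not apply; allowed.
— Kenji: subject of the clause headed by 'needed'; c-commands the pronoun but lies outside its binding domain — allowed.
— Tariq: second object of the clause headed by 'introduce'; is c-commanded by the pronoun; coreference would bind this R-expression — blocked (Principle C).

Dmitri, Kenji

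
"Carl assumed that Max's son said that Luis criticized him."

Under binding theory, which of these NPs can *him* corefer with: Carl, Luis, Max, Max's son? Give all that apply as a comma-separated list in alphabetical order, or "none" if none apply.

*him* is a pronoun; Principle B requires it to be free in its binding domain — the clause headed by 'criticized'.
— Carl: subject of the matrix clause; c-commands the pronoun but lies outside its binding domain — allowed.
— Luis: subject of the clause headed by 'criticized'; c-commands the pronoun within its binding domain — blocked (Principle B).
— Max: possessor inside the subject DP of the clause headed by 'said'; does not c-command the pronoun — Principle B does not apply; allowed.
— Max's son: subject of the clause headed by 'said'; c-commands the pronoun but lies outside its binding domain — allowed.

Carl, Max, Max's son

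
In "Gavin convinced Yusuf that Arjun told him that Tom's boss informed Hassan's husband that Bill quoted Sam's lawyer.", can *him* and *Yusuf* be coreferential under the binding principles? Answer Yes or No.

Yes

*Yusuf* is an R-expression; Principle C requires it to be free (not bound by any c-commanding expression).
— him: object of the clause headed by 'told'; the pronoun does not c-command the R-expression — coreference allowed.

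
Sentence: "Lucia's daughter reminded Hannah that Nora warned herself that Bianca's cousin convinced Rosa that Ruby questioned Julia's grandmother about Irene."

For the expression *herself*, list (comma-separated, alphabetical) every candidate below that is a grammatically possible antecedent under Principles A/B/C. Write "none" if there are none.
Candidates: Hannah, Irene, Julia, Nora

*herself* is a reflexive; Principle A requires it to be bound within its binding domain — the clause headed by 'warned'.
— Hannah: object of the matrix clause; c-commands the reflexive but lies outside its binding domain — cannot bind it (Principle A).
— Irene: second object of the clause headed by 'questioned'; does not c-command the reflexive — cannot bind it (Principle A).
— Julia: possessor inside the object DP of the clause headed by 'questioned'; does not c-command the reflexive — cannot bind it (Principle A).
— Nora: subject of the clause headed by 'warned'; c-commands the reflexive within its binding domain — allowed (Principle A).

Nora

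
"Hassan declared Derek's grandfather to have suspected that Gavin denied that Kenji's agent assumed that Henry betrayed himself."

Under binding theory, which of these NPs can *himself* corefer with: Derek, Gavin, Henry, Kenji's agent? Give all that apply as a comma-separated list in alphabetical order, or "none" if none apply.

*himself* is a reflexive; Principle A requires it to be bound within its binding domain — the clause headed by 'betrayed'.
— Derek: possessor inside the subject DP of the clause headed by 'suspected'; does not c-command the reflexive — cannot bind it (Principle A).
— Gavin: subject of the clause headed by 'denied'; c-commands the reflexive but lies outside its binding domain — cannot bind it (Principle A).
— Henry: subject of the clause headed by 'betrayed'; c-commands the reflexive within its binding domain — allowed (Principle A).
— Kenji's agent: subject of the clause headed by 'assumed'; c-commands the reflexive but lies outside its binding domain — cannot bind it (Principle A).

Henry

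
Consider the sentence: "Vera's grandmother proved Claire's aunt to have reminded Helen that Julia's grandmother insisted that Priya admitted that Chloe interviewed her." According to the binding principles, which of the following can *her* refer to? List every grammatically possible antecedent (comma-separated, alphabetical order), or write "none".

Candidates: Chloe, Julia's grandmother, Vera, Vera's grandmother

*her* is a pronoun; Principle B requires it to be free in its binding domain — the clause headed by 'interviewed'.
— Chloe: subject of the clause headed by 'interviewed'; c-commands the pronoun within its binding domain — blocked (Principle B).
— Julia's grandmother: subject of the clause headed by 'insisted'; c-commands the pronoun but lies outside its binding domain — allowed.
— Vera: possessor inside the subject DP of the matrix clause; does not c-command the pronoun — Principle B does not apply; allowed.
— Vera's grandmother: subject of the matrix clause; c-commands the pronoun but lies outside its binding domain — allowed.

Julia's grandmother, Vera, Vera's grandmother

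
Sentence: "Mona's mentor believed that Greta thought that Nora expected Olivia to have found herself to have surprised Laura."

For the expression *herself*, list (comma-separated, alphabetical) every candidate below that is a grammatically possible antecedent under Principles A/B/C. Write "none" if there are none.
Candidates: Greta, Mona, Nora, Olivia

*herself* is a reflexive; Principle A requires it to be bound within its binding domain — the clause headed by 'found'.
— Greta: subject of the clause headed by 'thought'; c-commands the reflexive but lies outside its binding domain — cannot bind it (Principle A).
— Mona: possessor inside the subject DP of the matrix clause; does not c-command the reflexive — cannot bind it (Principle A).
— Nora: subject of the clause headed by 'expected'; c-commands the reflexive but lies outside its binding domain — cannot bind it (Principle A).
— Olivia: subject of the clause headed by 'found'; c-commands the reflexive within its binding domain — allowed (Principle A).

Olivia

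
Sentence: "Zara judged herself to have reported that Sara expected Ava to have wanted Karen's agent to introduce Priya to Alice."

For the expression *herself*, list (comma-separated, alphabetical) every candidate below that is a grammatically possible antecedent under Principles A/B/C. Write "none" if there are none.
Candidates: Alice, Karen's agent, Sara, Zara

*herself* is a reflexive; Principle A requires it to be bound within its binding domain — the matrix clause.
— Alice: second object of the clause headed by 'introduce'; does not c-command the reflexive — cannot bind it (Principle A).
— Karen's agent: subject of the clause headed by 'introduce'; does not c-command the reflexive — cannot bind it (Principle A).
— Sara: subject of the clause headed by 'expected'; does not c-command the reflexive — cannot bind it (Principle A).
— Zara: subject of the matrix clause; c-commands the reflexive within its binding domain — allowed (Principle A).

Zara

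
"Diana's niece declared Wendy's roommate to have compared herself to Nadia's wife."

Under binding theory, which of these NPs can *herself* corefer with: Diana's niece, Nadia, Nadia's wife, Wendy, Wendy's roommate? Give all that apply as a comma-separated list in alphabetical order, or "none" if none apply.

Wendy's roommate

*herself* is a reflexive; Principle A requires it to be bound within its binding domain — the clause headed by 'compared'.
— Diana's niece: subject of the matrix clause; c-commands the reflexive but lies outside its binding domain — cannot bind it (Principle A).
— Nadia: possessor inside the second object DP of the clause headed by 'compared'; does not c-command the reflexive — cannot bind it (Principle A).
— Nadia's wife: second object of the clause headed by 'compared'; does not c-command the reflexive — cannot bind it (Principle A).
— Wendy: possessor inside the subject DP of the clause headed by 'compared'; does not c-command the reflexive — cannot bind it (Principle A).
— Wendy's roommate: subject of the clause headed by 'compared'; c-commands the reflexive within its binding domain — allowed (Principle A).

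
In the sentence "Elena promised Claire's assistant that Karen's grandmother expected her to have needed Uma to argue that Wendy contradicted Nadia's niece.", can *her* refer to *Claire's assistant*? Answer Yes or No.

*her* is a pronoun; Principle B requires it to be free in its binding domain — the clause headed by 'expected'.
— Claire's assistant: object of the matrix clause; c-commands the pronoun but lies outside its binding domain — allowed.

Yes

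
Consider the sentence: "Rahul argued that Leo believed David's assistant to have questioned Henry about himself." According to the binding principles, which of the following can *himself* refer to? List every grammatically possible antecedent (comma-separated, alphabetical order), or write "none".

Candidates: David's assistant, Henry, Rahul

David's assistant, Henry

*himself* is a reflexive; Principle A requires it to be bound within its binding domain — the clause headed by 'questioned'.
— David's assistant: subject of the clause headed by 'questioned'; c-commands the reflexive within its binding domain — allowed (Principle A).
— Henry: object of the clause headed by 'questioned'; c-commands the reflexive within its binding domain — allowed (Principle A).
— Rahul: subject of the matrix clause; c-commands the reflexive but lies outside its binding domain — cannot bind it (Principle A).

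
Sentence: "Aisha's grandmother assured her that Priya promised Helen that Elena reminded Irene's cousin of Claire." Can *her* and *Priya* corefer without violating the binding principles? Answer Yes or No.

*Priya* is an R-expression; Principle C requires it to be free (not bound by any c-commanding expression).
— her: object of the matrix clause; the pronoun c-commands the R-expression — coreference blocked (Principle C).

No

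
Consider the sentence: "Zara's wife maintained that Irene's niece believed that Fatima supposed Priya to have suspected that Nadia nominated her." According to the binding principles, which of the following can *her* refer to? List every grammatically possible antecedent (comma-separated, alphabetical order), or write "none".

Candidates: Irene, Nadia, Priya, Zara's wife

*her* is a pronoun; Principle B requires it to be free in its binding domain — the clause headed by 'nominated'.
— Irene: possessor inside the subject DP of the clause headed by 'believed'; does not c-command the pronoun — Principle B does not apply; allowed.
— Nadia: subject of the clause headed by 'nominated'; c-commands the pronoun within its binding domain — blocked (Principle B).
— Priya: subject of the clause headed by 'suspected'; c-commands the pronoun but lies outside its binding domain — allowed.
— Zara's wife: subject of the matrix clause; c-commands the pronoun but lies outside its binding domain — allowed.

Irene, Priya, Zara's wife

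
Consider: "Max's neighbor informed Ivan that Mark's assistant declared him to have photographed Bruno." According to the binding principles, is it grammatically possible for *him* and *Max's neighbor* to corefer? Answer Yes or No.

Yes

*him* is a pronoun; Principle B requires it to be free in its binding domain — the clause headed by 'declared'.
— Max's neighbor: subject of the matrix clause; c-commands the pronoun but lies outside its binding domain — allowed.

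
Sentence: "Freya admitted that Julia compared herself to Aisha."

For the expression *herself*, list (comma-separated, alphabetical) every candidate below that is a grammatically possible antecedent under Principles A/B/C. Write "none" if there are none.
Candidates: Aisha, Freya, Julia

*herself* is a reflexive; Principle A requires it to be bound within its binding domain — the clause headed by 'compared'.
— Aisha: second object of the clause headed by 'compared'; does not c-command the reflexive — cannot bind it (Principle A).
— Freya: subject of the matrix clause; c-commands the reflexive but lies outside its binding domain — cannot bind it (Principle A).
— Julia: subject of the clause headed by 'compared'; c-commands the reflexive within its binding domain — allowed (Principle A).

Julia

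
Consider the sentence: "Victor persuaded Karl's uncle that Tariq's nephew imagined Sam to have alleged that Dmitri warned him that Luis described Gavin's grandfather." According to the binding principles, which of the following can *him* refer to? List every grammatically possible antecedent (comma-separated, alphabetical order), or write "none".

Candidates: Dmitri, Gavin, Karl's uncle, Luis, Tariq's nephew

Karl's uncle, Tariq's nephew

*him* is a pronoun; Principle B requires it to be free in its binding domain — the clause headed by 'warned'.
— Dmitri: subject of the clause headed by 'warned'; c-commands the pronoun within its binding domain — blocked (Principle B).
— Gavin: possessor inside the object DP of the clause headed by 'described'; is c-commanded by the pronoun; coreference would bind this R-expression — blocked (Principle C).
— Karl's uncle: object of the matrix clause; c-commands the pronoun but lies outside its binding domain — allowed.
— Luis: subject of the clause headed by 'described'; is c-commanded by the pronoun; coreference would bind this R-expression — blocked (Principle C).
— Tariq's nephew: subject of the clause headed by 'imagined'; c-commands the pronoun but lies outside its binding domain — allowed.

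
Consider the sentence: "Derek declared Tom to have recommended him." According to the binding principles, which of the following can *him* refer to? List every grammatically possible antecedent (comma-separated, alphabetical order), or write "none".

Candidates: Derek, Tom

*him* is a pronoun; Principle B requires it to be free in its binding domain — the clause headed by 'recommended'.
— Derek: subject of the matrix clause; c-commands the pronoun but lies outside its binding domain — allowed.
— Tom: subject of the clause headed by 'recommended'; c-commands the pronoun within its binding domain — blocked (Principle B).

Derek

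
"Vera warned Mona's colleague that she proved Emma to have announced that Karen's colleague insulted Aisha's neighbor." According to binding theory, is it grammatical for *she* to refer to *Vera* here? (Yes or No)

*Vera* is an R-expression; Principle C requires it to be free (not bound by any c-commanding expression).
— she: subject of the clause headed by 'proved'; the pronoun does not c-command the R-expression — coreference allowed.

Yes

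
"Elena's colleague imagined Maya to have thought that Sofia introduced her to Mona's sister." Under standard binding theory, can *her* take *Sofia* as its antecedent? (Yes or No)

No

*her* is a pronoun; Principle B requires it to be free in its binding domain — the clause headed by 'introduced'.
— Sofia: subject of the clause headed by 'introduced'; c-commands the pronoun within its binding domain — blocked (Principle B).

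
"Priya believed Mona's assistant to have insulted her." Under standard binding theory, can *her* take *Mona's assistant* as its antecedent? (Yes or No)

*her* is a pronoun; Principle B requires it to be free in its binding domain — the clause headed by 'insulted'.
— Mona's assistant: subject of the clause headed by 'insulted'; c-commands the pronoun within its binding domain — blocked (Principle B).

No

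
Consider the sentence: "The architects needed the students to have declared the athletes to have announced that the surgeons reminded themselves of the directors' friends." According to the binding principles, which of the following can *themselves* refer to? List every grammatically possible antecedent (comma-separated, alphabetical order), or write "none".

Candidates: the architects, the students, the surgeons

the surgeons

*themselves* is a reflexive; Principle A requires it to be bound within its binding domain — the clause headed by 'reminded'.
— the architects: subject of the matrix clause; c-commands the reflexive but lies outside its binding domain — cannot bind it (Principle A).
— the students: subject of the clause headed by 'declared'; c-commands the reflexive but lies outside its binding domain — cannot bind it (Principle A).
— the surgeons: subject of the clause headed by 'reminded'; c-commands the reflexive within its binding domain — allowed (Principle A).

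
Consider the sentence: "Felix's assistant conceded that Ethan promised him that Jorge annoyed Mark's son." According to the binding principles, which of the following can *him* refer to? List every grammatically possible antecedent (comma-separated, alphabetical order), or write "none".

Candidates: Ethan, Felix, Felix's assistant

*him* is a pronoun; Principle B requires it to be free in its binding domain — the clause headed by 'promised'.
— Ethan: subject of the clause headed by 'promised'; c-commands the pronoun within its binding domain — blocked (Principle B).
— Felix: possessor inside the subject DP of the matrix clause; does not c-command the pronoun — Principle B does not apply; allowed.
— Felix's assistant: subject of the matrix clause; c-commands the pronoun but lies outside its binding domain — allowed.

Felix, Felix's assistant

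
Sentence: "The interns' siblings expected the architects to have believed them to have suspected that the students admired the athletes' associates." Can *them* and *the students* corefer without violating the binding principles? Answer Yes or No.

No

*the students* is an R-expression; Principle C requires it to be free (not bound by any c-commanding expression).
— them: subject of the clause headed by 'suspected'; the pronoun c-commands the R-expression — coreference blocked (Principle C).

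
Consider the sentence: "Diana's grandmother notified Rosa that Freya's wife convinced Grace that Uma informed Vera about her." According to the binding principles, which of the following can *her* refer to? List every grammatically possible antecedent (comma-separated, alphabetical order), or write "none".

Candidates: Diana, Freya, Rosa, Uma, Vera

Diana, Freya, Rosa

*her* is a pronoun; Principle B requires it to be free in its binding domain — the clause headed by 'informed'.
— Diana: possessor inside the subject DP of the matrix clause; does not c-command the pronoun — Principle B does not apply; allowed.
— Freya: possessor inside the subject DP of the clause headed by 'convinced'; does not c-command the pronoun — Principle B does not apply; allowed.
— Rosa: object of the matrix clause; c-commands the pronoun but lies outside its binding domain — allowed.
— Uma: subject of the clause headed by 'informed'; c-commands the pronoun within its binding domain — blocked (Principle B).
— Vera: object of the clause headed by 'informed'; c-commands the pronoun within its binding domain — blocked (Principle B).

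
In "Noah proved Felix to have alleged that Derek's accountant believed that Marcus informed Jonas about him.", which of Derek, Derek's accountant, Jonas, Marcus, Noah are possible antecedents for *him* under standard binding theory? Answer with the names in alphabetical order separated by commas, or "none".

Derek, Derek's accountant, Noah

*him* is a pronoun; Principle B requires it to be free in its binding domain — the clause headed by 'informed'.
— Derek: possessor inside the subject DP of the clause headed by 'believed'; does not c-command the pronoun — Principle B does not apply; allowed.
— Derek's accountant: subject of the clause headed by 'believed'; c-commands the pronoun but lies outside its binding domain — allowed.
— Jonas: object of the clause headed by 'informed'; c-commands the pronoun within its binding domain — blocked (Principle B).
— Marcus: subject of the clause headed by 'informed'; c-commands the pronoun within its binding domain — blocked (Principle B).
— Noah: subject of the matrix clause; c-commands the pronoun but lies outside its binding domain — allowed.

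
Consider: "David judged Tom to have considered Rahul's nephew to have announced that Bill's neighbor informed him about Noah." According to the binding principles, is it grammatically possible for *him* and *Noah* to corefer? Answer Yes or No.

No

*him* is a pronoun; Principle B requires it to be free in its binding domain — the clause headed by 'informed'.
— Noah: second object of the clause headed by 'informed'; is c-commanded by the pronoun; coreference would bind this R-expression — blocked (Principle C).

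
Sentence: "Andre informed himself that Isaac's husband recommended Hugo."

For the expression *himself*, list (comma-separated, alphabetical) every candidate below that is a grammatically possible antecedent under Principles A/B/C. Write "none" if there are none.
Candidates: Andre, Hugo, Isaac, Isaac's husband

Andre

*himself* is a reflexive; Principle A requires it to be bound within its binding domain — the matrix clause.
— Andre: subject of the matrix clause; c-commands the reflexive within its binding domain — allowed (Principle A).
— Hugo: object of the clause headed by 'recommended'; does not c-command the reflexive — cannot bind it (Principle A).
— Isaac: possessor inside the subject DP of the clause headed by 'recommended'; does not c-command the reflexive — cannot bind it (Principle A).
— Isaac's husband: subject of the clause headed by 'recommended'; does not c-command the reflexive — cannot bind it (Principle A).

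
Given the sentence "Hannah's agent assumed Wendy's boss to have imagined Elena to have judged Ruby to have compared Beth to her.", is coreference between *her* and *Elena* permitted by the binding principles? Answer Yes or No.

*her* is a pronoun; Principle B requires it to be free in its binding domain — the clause headed by 'compared'.
— Elena: subject of the clause headed by 'judged'; c-commands the pronoun but lies outside its binding domain — allowed.

Yes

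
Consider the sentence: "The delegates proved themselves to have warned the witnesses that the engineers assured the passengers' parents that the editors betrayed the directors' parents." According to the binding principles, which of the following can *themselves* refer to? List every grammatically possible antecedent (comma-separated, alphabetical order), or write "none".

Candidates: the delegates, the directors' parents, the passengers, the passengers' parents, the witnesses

the delegates

*themselves* is a reflexive; Principle A requires it to be bound within its binding domain — the matrix clause.
— the delegates: subject of the matrix clause; c-commands the reflexive within its binding domain — allowed (Principle A).
— the directors' parents: object of the clause headed by 'betrayed'; does not c-command the reflexive — cannot bind it (Principle A).
— the passengers: possessor inside the object DP of the clause headed by 'assured'; does not c-command the reflexive — cannot bind it (Principle A).
— the passengers' parents: object of the clause headed by 'assured'; does not c-command the reflexive — cannot bind it (Principle A).
— the witnesses: object of the clause headed by 'warned'; does not c-command the reflexive — cannot bind it (Principle A).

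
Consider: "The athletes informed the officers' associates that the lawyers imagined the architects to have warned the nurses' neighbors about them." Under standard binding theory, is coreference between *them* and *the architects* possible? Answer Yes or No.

*the architects* is an R-expression; Principle C requires it to be free (not bound by any c-commanding expression).
— them: second object of the clause headed by 'warned'; the R-expression locally c-commands the pronoun — coreference blocked (Principle B on the pronoun).

No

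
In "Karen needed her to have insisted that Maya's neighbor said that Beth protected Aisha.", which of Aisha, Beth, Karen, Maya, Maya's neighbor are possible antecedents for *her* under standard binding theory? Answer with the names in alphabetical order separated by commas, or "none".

none

*her* is a pronoun; Principle B requires it to be free in its binding domain — the matrix clause.
— Aisha: object of the clause headed by 'protected'; is c-commanded by the pronoun; coreference would bind this R-expression — blocked (Principle C).
— Beth: subject of the clause headed by 'protected'; is c-commanded by the pronoun; coreference would bind this R-expression — blocked (Principle C).
— Karen: subject of the matrix clause; c-commands the pronoun within its binding domain — blocked (Principle B).
— Maya: possessor inside the subject DP of the clause headed by 'said'; is c-commanded by the pronoun; coreference would bind this R-expression — blocked (Principle C).
— Maya's neighbor: subject of the clause headed by 'said'; is c-commanded by the pronoun; coreference would bind this R-expression — blocked (Principle C).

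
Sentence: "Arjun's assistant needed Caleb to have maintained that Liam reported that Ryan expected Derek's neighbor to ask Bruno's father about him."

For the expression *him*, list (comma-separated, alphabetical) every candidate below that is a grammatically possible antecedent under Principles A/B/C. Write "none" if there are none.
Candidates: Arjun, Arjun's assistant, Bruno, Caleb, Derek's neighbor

Arjun, Arjun's assistant, Bruno, Caleb

*him* is a pronoun; Principle B requires it to be free in its binding domain — the clause headed by 'ask'.
— Arjun: possessor inside the subject DP of the matrix clause; does not c-command the pronoun — Principle B does not apply; allowed.
— Arjun's assistant: subject of the matrix clause; c-commands the pronoun but lies outside its binding domain — allowed.
— Bruno: possessor inside the object DP of the clause headed by 'ask'; does not c-command the pronoun — Principle B does not apply; allowed.
— Caleb: subject of the clause headed by 'maintained'; c-commands the pronoun but lies outside its binding domain — allowed.
— Derek's neighbor: subject of the clause headed by 'ask'; c-commands the pronoun within its binding domain — blocked (Principle B).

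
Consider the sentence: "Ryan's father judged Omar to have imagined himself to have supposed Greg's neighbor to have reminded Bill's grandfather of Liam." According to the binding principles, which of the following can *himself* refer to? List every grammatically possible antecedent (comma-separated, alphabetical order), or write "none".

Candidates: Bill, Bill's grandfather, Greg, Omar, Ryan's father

Omar

*himself* is a reflexive; Principle A requires it to be bound within its binding domain — the clause headed by 'imagined'.
— Bill: possessor inside the object DP of the clause headed by 'reminded'; does not c-command the reflexive — cannot bind it (Principle A).
— Bill's grandfather: object of the clause headed by 'reminded'; does not c-command the reflexive — cannot bind it (Principle A).
— Greg: possessor inside the subject DP of the clause headed by 'reminded'; does not c-command the reflexive — cannot bind it (Principle A).
— Omar: subject of the clause headed by 'imagined'; c-commands the reflexive within its binding domain — allowed (Principle A).
— Ryan's father: subject of the matrix clause; c-commands the reflexive but lies outside its binding domain — cannot bind it (Principle A).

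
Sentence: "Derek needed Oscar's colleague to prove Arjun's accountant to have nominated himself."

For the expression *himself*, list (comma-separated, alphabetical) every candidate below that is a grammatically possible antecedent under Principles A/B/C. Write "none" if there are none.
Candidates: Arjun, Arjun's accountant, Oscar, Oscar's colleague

Arjun's accountant

*himself* is a reflexive; Principle A requires it to be bound within its binding domain — the clause headed by 'nominated'.
— Arjun: possessor inside the subject DP of the clause headed by 'nominated'; does not c-command the reflexive — cannot bind it (Principle A).
— Arjun's accountant: subject of the clause headed by 'nominated'; c-commands the reflexive within its binding domain — allowed (Principle A).
— Oscar: possessor inside the subject DP of the clause headed by 'prove'; does not c-command the reflexive — cannot bind it (Principle A).
— Oscar's colleague: subject of the clause headed by 'prove'; c-commands the reflexive but lies outside its binding domain — cannot bind it (Principle A).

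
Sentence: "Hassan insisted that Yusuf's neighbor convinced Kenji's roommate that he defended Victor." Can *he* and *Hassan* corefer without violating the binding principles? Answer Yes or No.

*Hassan* is an R-expression; Principle C requires it to be free (not bound by any c-commanding expression).
— he: subject of the clause headed by 'defended'; the pronoun does not c-command the R-expression — coreference allowed.

Yes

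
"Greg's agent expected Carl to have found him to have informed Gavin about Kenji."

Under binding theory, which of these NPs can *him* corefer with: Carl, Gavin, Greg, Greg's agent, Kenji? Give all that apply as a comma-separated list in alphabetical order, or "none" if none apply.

Greg, Greg's agent

*him* is a pronoun; Principle B requires it to be free in its binding domain — the clause headed by 'found'.
— Carl: subject of the clause headed by 'found'; c-commands the pronoun within its binding domain — blocked (Principle B).
— Gavin: object of the clause headed by 'informed'; is c-commanded by the pronoun; coreference would bind this R-expression — blocked (Principle C).
— Greg: possessor inside the subject DP of the matrix clause; does not c-command the pronoun — Principle B does not apply; allowed.
— Greg's agent: subject of the matrix clause; c-commands the pronoun but lies outside its binding domain — allowed.
— Kenji: second object of the clause headed by 'informed'; is c-commanded by the pronoun; coreference would bind this R-expression — blocked (Principle C).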